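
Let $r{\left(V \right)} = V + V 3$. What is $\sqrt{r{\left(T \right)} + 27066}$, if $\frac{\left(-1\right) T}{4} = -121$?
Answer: $\sqrt{29002} \approx 170.3$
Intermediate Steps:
$T = 484$ ($T = \left(-4\right) \left(-121\right) = 484$)
$r{\left(V \right)} = 4 V$ ($r{\left(V \right)} = V + 3 V = 4 V$)
$\sqrt{r{\left(T \right)} + 27066} = \sqrt{4 \cdot 484 + 27066} = \sqrt{1936 + 27066} = \sqrt{29002}$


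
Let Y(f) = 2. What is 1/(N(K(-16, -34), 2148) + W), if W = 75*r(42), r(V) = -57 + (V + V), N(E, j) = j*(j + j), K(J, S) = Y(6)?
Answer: 1/9229833 ≈ 1.0834e-7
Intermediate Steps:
K(J, S) = 2
N(E, j) = 2*j² (N(E, j) = j*(2*j) = 2*j²)
r(V) = -57 + 2*V
W = 2025 (W = 75*(-57 + 2*42) = 75*(-57 + 84) = 75*27 = 2025)
1/(N(K(-16, -34), 2148) + W) = 1/(2*2148² + 2025) = 1/(2*4613904 + 2025) = 1/(9227808 + 2025) = 1/9229833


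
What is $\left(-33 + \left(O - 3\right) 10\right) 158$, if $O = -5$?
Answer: $-17854$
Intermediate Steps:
$\left(-33 + \left(O - 3\right) 10\right) 158 = \left(-33 + \left(-5 - 3\right) 10\right) 158 = \left(-33 - 80\right) 158 = \left(-113\right) 158 = -17854$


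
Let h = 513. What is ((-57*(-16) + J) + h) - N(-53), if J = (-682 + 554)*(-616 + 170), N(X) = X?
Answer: 58566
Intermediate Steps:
J = 57088 (J = -128*(-446) = 57088)
((-57*(-16) + J) + h) - N(-53) = ((-57*(-16) + 57088) + 513) - 1*(-53) = ((912 + 57088) + 513) + 53 = (58000 + 513) + 53 = 58513 + 53 = 58566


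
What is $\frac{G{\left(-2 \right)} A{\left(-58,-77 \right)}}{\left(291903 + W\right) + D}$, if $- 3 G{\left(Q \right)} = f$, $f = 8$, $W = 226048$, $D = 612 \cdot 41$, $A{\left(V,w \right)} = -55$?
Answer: $\frac{440}{1629129} \approx 0.00027008$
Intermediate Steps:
$D = 25092$
$G{\left(Q \right)} = - \frac{8}{3}$ ($G{\left(Q \right)} = \left(- \frac{1}{3}\right) 8 = - \frac{8}{3}$)
$\frac{G{\left(-2 \right)} A{\left(-58,-77 \right)}}{\left(291903 + W\right) + D} = \frac{\left(- \frac{8}{3}\right) \left(-55\right)}{\left(291903 + 226048\right) + 25092} = \frac{440}{3 \left(517951 + 25092\right)} = \frac{440}{3 \cdot 543043} = \frac{440}{3} \cdot \frac{1}{543043} = \frac{440}{1629129}$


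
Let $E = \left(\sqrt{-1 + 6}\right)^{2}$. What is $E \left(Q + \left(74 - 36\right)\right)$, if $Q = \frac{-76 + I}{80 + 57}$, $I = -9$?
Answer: $\frac{25605}{137} \approx 186.9$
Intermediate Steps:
$E = 5$ ($E = \left(\sqrt{5}\right)^{2} = 5$)
$Q = - \frac{85}{137}$ ($Q = \frac{-76 - 9}{80 + 57} = - \frac{85}{137} \approx -0.62044$)
$E \left(Q + \left(74 - 36\right)\right) = 5 \left(- \frac{85}{137} + \left(74 - 36\right)\right) = 5 \left(- \frac{85}{137} + 38\right) = 5 \cdot \frac{5121}{137} = \frac{25605}{137}$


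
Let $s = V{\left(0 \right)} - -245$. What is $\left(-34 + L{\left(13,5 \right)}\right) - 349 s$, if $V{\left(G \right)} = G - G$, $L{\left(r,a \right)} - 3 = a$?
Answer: $-85531$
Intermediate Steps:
$L{\left(r,a \right)} = 3 + a$
$V{\left(G \right)} = 0$
$s = 245$ ($s = 0 - -245 = 0 + 245 = 245$)
$\left(-34 + L{\left(13,5 \right)}\right) - 349 s = \left(-34 + \left(3 + 5\right)\right) - 85505 = \left(-34 + 8\right) - 85505 = -26 - 85505 = -85531$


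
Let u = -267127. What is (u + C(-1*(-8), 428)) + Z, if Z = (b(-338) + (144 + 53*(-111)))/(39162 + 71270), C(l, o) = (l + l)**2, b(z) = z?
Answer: -29471104349/110432 ≈ -2.6687e+5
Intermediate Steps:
C(l, o) = 4*l**2 (C(l, o) = (2*l)**2 = 4*l**2)
Z = -6077/110432 (Z = (-338 + (144 + 53*(-111)))/(39162 + 71270) = (-338 + (144 - 5883))/110432 = (-338 - 5739)*(1/110432) = -6077*1/110432 = -6077/110432 ≈ -0.055029)
(u + C(-1*(-8), 428)) + Z = (-267127 + 4*(-1*(-8))**2) - 6077/110432 = (-267127 + 4*8**2) - 6077/110432 = (-267127 + 4*64) - 6077/110432 = (-267127 + 256) - 6077/110432 = -266871 - 6077/110432 = -29471104349/110432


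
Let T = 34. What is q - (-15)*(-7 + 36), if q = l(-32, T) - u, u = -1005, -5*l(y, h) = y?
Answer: 7232/5 ≈ 1446.4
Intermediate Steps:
l(y, h) = -y/5
q = 5057/5 (q = -1/5*(-32) - 1*(-1005) = 32/5 + 1005 = 5057/5 ≈ 1011.4)
q - (-15)*(-7 + 36) = 5057/5 - (-15)*(-7 + 36) = 5057/5 - (-15)*29 = 5057/5 - 1*(-435) = 5057/5 + 435 = 7232/5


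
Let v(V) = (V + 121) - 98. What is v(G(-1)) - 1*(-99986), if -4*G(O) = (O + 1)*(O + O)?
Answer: 100009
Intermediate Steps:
G(O) = -O*(1 + O)/2 (G(O) = -(O + 1)*(O + O)/4 = -(1 + O)*2*O/4 = -O*(1 + O)/2)
v(V) = 23 + V (v(V) = (121 + V) - 98 = 23 + V)
v(G(-1)) - 1*(-99986) = (23 - ½*(-1)*(1 - 1)) - 1*(-99986) = (23 - ½*(-1)*0) + 99986 = (23 + 0) + 99986 = 23 + 99986 = 100009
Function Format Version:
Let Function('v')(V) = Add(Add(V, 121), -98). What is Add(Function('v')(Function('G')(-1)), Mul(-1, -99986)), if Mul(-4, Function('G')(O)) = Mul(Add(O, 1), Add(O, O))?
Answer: 100009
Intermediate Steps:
Function('G')(O) = Mul(Rational(-1, 2), O, Add(1, O)) (Function('G')(O) = Mul(Rational(-1, 4), Mul(Add(O, 1), Add(O, O))) = Mul(Rational(-1, 4), Mul(Add(1, O), Mul(2, O))) = Mul(Rational(-1, 4), Mul(2, O, Add(1, O))) = Mul(Rational(-1, 2), O, Add(1, O)))
Function('v')(V) = Add(23, V) (Function('v')(V) = Add(Add(121, V), -98) = Add(23, V))
Add(Function('v')(Function('G')(-1)), Mul(-1, -99986)) = Add(Add(23, Mul(Rational(-1, 2), -1, Add(1, -1))), Mul(-1, -99986)) = Add(Add(23, Mul(Rational(-1, 2), -1, 0)), 99986) = Add(Add(23, 0), 99986) = Add(23, 99986) = 100009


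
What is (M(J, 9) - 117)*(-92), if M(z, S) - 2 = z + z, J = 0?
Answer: 10580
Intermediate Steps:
M(z, S) = 2 + 2*z (M(z, S) = 2 + (z + z) = 2 + 2*z)
(M(J, 9) - 117)*(-92) = ((2 + 2*0) - 117)*(-92) = ((2 + 0) - 117)*(-92) = (2 - 117)*(-92) = -115*(-92) = 10580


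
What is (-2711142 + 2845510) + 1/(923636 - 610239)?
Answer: 42110528097/313397 ≈ 1.3437e+5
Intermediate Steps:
(-2711142 + 2845510) + 1/(923636 - 610239) = 134368 + 1/313397 = 42110528097/313397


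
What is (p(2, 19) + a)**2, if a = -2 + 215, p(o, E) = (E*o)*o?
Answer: 83521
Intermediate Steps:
p(o, E) = E*o**2
a = 213
(p(2, 19) + a)**2 = (19*2**2 + 213)**2 = (19*4 + 213)**2 = (76 + 213)**2 = 289**2 = 83521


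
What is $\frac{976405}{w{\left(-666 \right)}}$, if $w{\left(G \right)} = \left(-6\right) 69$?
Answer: $- \frac{976405}{414} \approx -2358.5$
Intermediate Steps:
$w{\left(G \right)} = -414$
$\frac{976405}{w{\left(-666 \right)}} = \frac{976405}{-414} = 976405 \left(- \frac{1}{414}\right) = - \frac{976405}{414}$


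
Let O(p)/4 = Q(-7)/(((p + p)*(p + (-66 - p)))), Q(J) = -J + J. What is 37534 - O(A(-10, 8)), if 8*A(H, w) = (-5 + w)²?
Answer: 37534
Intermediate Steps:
A(H, w) = (-5 + w)²/8
Q(J) = 0
O(p) = 0 (O(p) = 4*(0/(((p + p)*(p + (-66 - p))))) = 4*(0/(((2*p)*(-66)))) = 4*(0/((-132*p))) = 4*(0*(-1/(132*p))) = 4*0 = 0)
37534 - O(A(-10, 8)) = 37534 - 1*0 = 37534 + 0 = 37534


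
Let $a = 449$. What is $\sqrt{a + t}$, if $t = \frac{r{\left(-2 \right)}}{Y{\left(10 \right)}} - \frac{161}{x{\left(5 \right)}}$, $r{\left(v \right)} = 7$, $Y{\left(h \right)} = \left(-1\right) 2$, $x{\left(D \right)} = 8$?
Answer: $\frac{\sqrt{6806}}{4} \approx 20.625$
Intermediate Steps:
$Y{\left(h \right)} = -2$
$t = - \frac{189}{8}$ ($t = \frac{7}{-2} - \frac{161}{8} = 7 \left(- \frac{1}{2}\right) - \frac{161}{8} = - \frac{7}{2} - \frac{161}{8} = - \frac{189}{8} \approx -23.625$)
$\sqrt{a + t} = \sqrt{449 - \frac{189}{8}} = \sqrt{\frac{3403}{8}} = \frac{\sqrt{6806}}{4}$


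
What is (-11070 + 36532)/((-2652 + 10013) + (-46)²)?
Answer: 25462/9477 ≈ 2.6867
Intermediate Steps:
(-11070 + 36532)/((-2652 + 10013) + (-46)²) = 25462/(7361 + 2116) = 25462/9477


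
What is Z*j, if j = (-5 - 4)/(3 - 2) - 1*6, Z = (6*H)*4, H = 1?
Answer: -360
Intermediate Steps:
Z = 24 (Z = (6*1)*4 = 6*4 = 24)
j = -15 (j = -9/1 - 6 = -9*1 - 6 = -9 - 6 = -15)
Z*j = 24*(-15) = -360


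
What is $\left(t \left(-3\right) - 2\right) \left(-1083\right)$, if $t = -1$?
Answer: $-1083$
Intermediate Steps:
$\left(t \left(-3\right) - 2\right) \left(-1083\right) = \left(\left(-1\right) \left(-3\right) - 2\right) \left(-1083\right) = \left(3 - 2\right) \left(-1083\right) = 1 \left(-1083\right) = -1083$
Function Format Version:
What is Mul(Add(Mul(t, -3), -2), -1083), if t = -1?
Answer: -1083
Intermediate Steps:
Mul(Add(Mul(t, -3), -2), -1083) = Mul(Add(Mul(-1, -3), -2), -1083) = Mul(Add(3, -2), -1083) = Mul(1, -1083) = -1083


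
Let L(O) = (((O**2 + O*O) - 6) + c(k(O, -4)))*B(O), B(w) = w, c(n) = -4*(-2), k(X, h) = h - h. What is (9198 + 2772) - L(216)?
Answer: -20143854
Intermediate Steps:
k(X, h) = 0
c(n) = 8
L(O) = O*(2 + 2*O**2) (L(O) = (((O**2 + O*O) - 6) + 8)*O = (((O**2 + O**2) - 6) + 8)*O = ((2*O**2 - 6) + 8)*O = ((-6 + 2*O**2) + 8)*O = (2 + 2*O**2)*O = O*(2 + 2*O**2))
(9198 + 2772) - L(216) = (9198 + 2772) - 2*216*(1 + 216**2) = 11970 - 2*216*(1 + 46656) = 11970 - 2*216*46657 = 11970 - 1*20155824 = 11970 - 20155824 = -20143854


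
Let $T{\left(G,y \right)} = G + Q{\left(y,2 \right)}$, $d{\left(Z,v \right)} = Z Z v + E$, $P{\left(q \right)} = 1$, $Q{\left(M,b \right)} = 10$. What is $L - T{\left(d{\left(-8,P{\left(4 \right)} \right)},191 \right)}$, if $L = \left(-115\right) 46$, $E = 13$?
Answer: $-5377$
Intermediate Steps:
$d{\left(Z,v \right)} = 13 + v Z^{2}$ ($d{\left(Z,v \right)} = Z Z v + 13 = Z^{2} v + 13 = v Z^{2} + 13 = 13 + v Z^{2}$)
$L = -5290$
$T{\left(G,y \right)} = 10 + G$ ($T{\left(G,y \right)} = G + 10 = 10 + G$)
$L - T{\left(d{\left(-8,P{\left(4 \right)} \right)},191 \right)} = -5290 - \left(10 + \left(13 + 1 \left(-8\right)^{2}\right)\right) = -5290 - \left(10 + \left(13 + 1 \cdot 64\right)\right) = -5290 - \left(10 + \left(13 + 64\right)\right) = -5290 - \left(10 + 77\right) = -5290 - 87 = -5377$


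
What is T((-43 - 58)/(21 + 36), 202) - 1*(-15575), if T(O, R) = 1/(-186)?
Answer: 2896949/186 ≈ 15575.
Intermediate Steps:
T(O, R) = -1/186
T((-43 - 58)/(21 + 36), 202) - 1*(-15575) = -1/186 - 1*(-15575) = -1/186 + 15575 = 2896949/186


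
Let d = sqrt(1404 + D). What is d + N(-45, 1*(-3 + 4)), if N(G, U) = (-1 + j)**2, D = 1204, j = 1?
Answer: 4*sqrt(163) ≈ 51.069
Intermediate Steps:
N(G, U) = 0 (N(G, U) = (-1 + 1)**2 = 0**2 = 0)
d = 4*sqrt(163) (d = sqrt(1404 + 1204) = sqrt(2608) = 4*sqrt(163) ≈ 51.069)
d + N(-45, 1*(-3 + 4)) = 4*sqrt(163) + 0 = 4*sqrt(163)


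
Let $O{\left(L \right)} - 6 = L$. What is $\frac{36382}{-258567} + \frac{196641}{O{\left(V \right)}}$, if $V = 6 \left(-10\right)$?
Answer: $- \frac{1883216225}{517134} \approx -3641.6$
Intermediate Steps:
$V = -60$
$O{\left(L \right)} = 6 + L$
$\frac{36382}{-258567} + \frac{196641}{O{\left(V \right)}} = \frac{36382}{-258567} + \frac{196641}{6 - 60} = 36382 \left(- \frac{1}{258567}\right) + \frac{196641}{-54} = - \frac{36382}{258567} + 196641 \left(- \frac{1}{54}\right) = - \frac{36382}{258567} - \frac{7283}{2} = - \frac{1883216225}{517134}$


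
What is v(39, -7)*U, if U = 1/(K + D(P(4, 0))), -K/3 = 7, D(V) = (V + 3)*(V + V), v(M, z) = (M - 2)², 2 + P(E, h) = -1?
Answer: -1369/21 ≈ -65.190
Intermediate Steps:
P(E, h) = -3 (P(E, h) = -2 - 1 = -3)
v(M, z) = (-2 + M)²
D(V) = 2*V*(3 + V) (D(V) = (3 + V)*(2*V) = 2*V*(3 + V))
K = -21 (K = -3*7 = -21)
U = -1/21 (U = 1/(-21 + 2*(-3)*(3 - 3)) = 1/(-21 + 2*(-3)*0) = 1/(-21 + 0) = 1/(-21) = -1/21 ≈ -0.047619)
v(39, -7)*U = (-2 + 39)²*(-1/21) = 37²*(-1/21) = 1369*(-1/21) = -1369/21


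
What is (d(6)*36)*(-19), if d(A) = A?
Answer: -4104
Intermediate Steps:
(d(6)*36)*(-19) = (6*36)*(-19) = 216*(-19) = -4104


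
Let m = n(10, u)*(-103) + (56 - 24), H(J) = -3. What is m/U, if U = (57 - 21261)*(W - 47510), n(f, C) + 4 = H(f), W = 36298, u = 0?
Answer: 251/79246416 ≈ 3.1673e-6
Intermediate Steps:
n(f, C) = -7 (n(f, C) = -4 - 3 = -7)
U = 237739248 (U = (57 - 21261)*(36298 - 47510) = -21204*(-11212) = 237739248)
m = 753 (m = -7*(-103) + (56 - 24) = 721 + 32 = 753)
m/U = 753/237739248 = 753*(1/237739248) = 251/79246416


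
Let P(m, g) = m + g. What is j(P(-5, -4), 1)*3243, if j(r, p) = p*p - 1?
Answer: 0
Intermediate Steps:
P(m, g) = g + m
j(r, p) = -1 + p**2 (j(r, p) = p**2 - 1 = -1 + p**2)
j(P(-5, -4), 1)*3243 = (-1 + 1**2)*3243 = (-1 + 1)*3243 = 0*3243 = 0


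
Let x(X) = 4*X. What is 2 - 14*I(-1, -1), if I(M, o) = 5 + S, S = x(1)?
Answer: -124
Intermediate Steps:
S = 4 (S = 4*1 = 4)
I(M, o) = 9 (I(M, o) = 5 + 4 = 9)
2 - 14*I(-1, -1) = 2 - 14*9 = 2 - 126 = -124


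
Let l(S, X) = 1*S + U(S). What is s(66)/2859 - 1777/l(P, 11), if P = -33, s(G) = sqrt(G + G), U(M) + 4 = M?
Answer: 1777/70 + 2*sqrt(33)/2859 ≈ 25.390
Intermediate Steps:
U(M) = -4 + M
s(G) = sqrt(2)*sqrt(G) (s(G) = sqrt(2*G) = sqrt(2)*sqrt(G))
l(S, X) = -4 + 2*S (l(S, X) = 1*S + (-4 + S) = S + (-4 + S) = -4 + 2*S)
s(66)/2859 - 1777/l(P, 11) = (sqrt(2)*sqrt(66))/2859 - 1777/(-4 + 2*(-33)) = (2*sqrt(33))*(1/2859) - 1777/(-4 - 66) = 2*sqrt(33)/2859 - 1777/(-70) = 2*sqrt(33)/2859 - 1777*(-1/70) = 2*sqrt(33)/2859 + 1777/70 = 1777/70 + 2*sqrt(33)/2859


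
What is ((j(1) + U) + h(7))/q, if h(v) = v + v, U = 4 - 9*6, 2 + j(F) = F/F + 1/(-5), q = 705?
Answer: -62/1175 ≈ -0.052766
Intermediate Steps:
j(F) = -6/5 (j(F) = -2 + (F/F + 1/(-5)) = -2 + (1 + 1*(-⅕)) = -2 + (1 - ⅕) = -2 + ⅘ = -6/5)
U = -50 (U = 4 - 54 = -50)
h(v) = 2*v
((j(1) + U) + h(7))/q = ((-6/5 - 50) + 2*7)/705 = (-256/5 + 14)*(1/705) = -186/5*1/705 = -62/1175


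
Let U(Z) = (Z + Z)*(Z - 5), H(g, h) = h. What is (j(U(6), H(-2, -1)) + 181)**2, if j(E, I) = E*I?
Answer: 28561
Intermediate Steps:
U(Z) = 2*Z*(-5 + Z) (U(Z) = (2*Z)*(-5 + Z) = 2*Z*(-5 + Z))
(j(U(6), H(-2, -1)) + 181)**2 = ((2*6*(-5 + 6))*(-1) + 181)**2 = ((2*6*1)*(-1) + 181)**2 = (12*(-1) + 181)**2 = (-12 + 181)**2 = 169**2 = 28561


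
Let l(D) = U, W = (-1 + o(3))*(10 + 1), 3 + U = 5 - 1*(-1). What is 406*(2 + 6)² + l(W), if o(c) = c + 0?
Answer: 25987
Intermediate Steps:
o(c) = c
U = 3 (U = -3 + (5 - 1*(-1)) = -3 + (5 + 1) = -3 + 6 = 3)
W = 22 (W = (-1 + 3)*(10 + 1) = 2*11 = 22)
l(D) = 3
406*(2 + 6)² + l(W) = 406*(2 + 6)² + 3 = 406*8² + 3 = 406*64 + 3 = 25984 + 3 = 25987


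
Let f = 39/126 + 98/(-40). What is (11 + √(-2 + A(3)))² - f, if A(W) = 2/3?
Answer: 17053/140 + 44*I*√3/3 ≈ 121.81 + 25.403*I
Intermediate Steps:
A(W) = ⅔ (A(W) = 2*(⅓) = ⅔)
f = -899/420 (f = 39*(1/126) + 98*(-1/40) = 13/42 - 49/20 = -899/420 ≈ -2.1405)
(11 + √(-2 + A(3)))² - f = (11 + √(-2 + ⅔))² - 1*(-899/420) = (11 + √(-4/3))² + 899/420 = (11 + 2*I*√3/3)² + 899/420 = 899/420 + (11 + 2*I*√3/3)²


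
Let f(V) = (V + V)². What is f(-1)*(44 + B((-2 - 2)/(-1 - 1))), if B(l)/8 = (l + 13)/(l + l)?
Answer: 296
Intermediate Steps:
B(l) = 4*(13 + l)/l (B(l) = 8*((l + 13)/(l + l)) = 8*((13 + l)/((2*l))) = 8*((13 + l)*(1/(2*l))) = 8*((13 + l)/(2*l)) = 4*(13 + l)/l)
f(V) = 4*V² (f(V) = (2*V)² = 4*V²)
f(-1)*(44 + B((-2 - 2)/(-1 - 1))) = (4*(-1)²)*(44 + (4 + 52/(((-2 - 2)/(-1 - 1))))) = (4*1)*(44 + (4 + 52/((-4/(-2))))) = 4*(44 + (4 + 52/((-4*(-½))))) = 4*(44 + (4 + 52/2)) = 4*(44 + (4 + 52*(½))) = 4*(44 + (4 + 26)) = 4*(44 + 30) = 4*74 = 296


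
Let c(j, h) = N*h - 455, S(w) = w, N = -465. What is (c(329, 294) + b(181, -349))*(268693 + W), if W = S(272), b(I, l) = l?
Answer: -36986453010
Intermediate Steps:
W = 272
c(j, h) = -455 - 465*h (c(j, h) = -465*h - 455 = -455 - 465*h)
(c(329, 294) + b(181, -349))*(268693 + W) = ((-455 - 465*294) - 349)*(268693 + 272) = ((-455 - 136710) - 349)*268965 = (-137165 - 349)*268965 = -137514*268965 = -36986453010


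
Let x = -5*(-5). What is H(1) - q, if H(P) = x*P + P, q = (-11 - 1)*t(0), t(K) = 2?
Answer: 50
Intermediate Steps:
x = 25
q = -24 (q = (-11 - 1)*2 = -12*2 = -24)
H(P) = 26*P (H(P) = 25*P + P = 26*P)
H(1) - q = 26*1 - 1*(-24) = 26 + 24 = 50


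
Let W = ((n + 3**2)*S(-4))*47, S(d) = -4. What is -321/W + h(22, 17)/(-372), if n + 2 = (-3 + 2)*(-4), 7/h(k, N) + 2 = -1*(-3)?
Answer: 13117/96162 ≈ 0.13641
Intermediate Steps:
h(k, N) = 7 (h(k, N) = 7/(-2 - 1*(-3)) = 7/(-2 + 3) = 7/1 = 7*1 = 7)
n = 2 (n = -2 + (-3 + 2)*(-4) = -2 - 1*(-4) = -2 + 4 = 2)
W = -2068 (W = ((2 + 3**2)*(-4))*47 = ((2 + 9)*(-4))*47 = (11*(-4))*47 = -44*47 = -2068)
-321/W + h(22, 17)/(-372) = -321/(-2068) + 7/(-372) = -321*(-1/2068) + 7*(-1/372) = 321/2068 - 7/372 = 13117/96162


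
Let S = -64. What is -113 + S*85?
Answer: -5553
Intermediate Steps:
-113 + S*85 = -113 - 64*85 = -113 - 5440 = -5553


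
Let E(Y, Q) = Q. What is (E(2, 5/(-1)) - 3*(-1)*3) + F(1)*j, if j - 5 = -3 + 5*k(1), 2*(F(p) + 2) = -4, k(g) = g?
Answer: -24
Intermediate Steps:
F(p) = -4 (F(p) = -2 + (½)*(-4) = -2 - 2 = -4)
j = 7 (j = 5 + (-3 + 5*1) = 5 + (-3 + 5) = 5 + 2 = 7)
(E(2, 5/(-1)) - 3*(-1)*3) + F(1)*j = (5/(-1) - 3*(-1)*3) - 4*7 = (5*(-1) - (-3)*3) - 28 = (-5 - 1*(-9)) - 28 = (-5 + 9) - 28 = 4 - 28 = -24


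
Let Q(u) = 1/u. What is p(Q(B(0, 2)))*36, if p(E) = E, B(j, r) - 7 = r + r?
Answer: 36/11 ≈ 3.2727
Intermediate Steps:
B(j, r) = 7 + 2*r (B(j, r) = 7 + (r + r) = 7 + 2*r)
p(Q(B(0, 2)))*36 = 36/(7 + 2*2) = 36/(7 + 4) = 36/11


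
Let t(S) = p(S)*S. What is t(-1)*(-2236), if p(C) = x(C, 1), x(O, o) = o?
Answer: 2236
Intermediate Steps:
p(C) = 1
t(S) = S (t(S) = 1*S = S)
t(-1)*(-2236) = -1*(-2236) = 2236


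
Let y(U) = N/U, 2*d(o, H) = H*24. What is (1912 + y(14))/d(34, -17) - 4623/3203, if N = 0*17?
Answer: -1766807/163353 ≈ -10.816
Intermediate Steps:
d(o, H) = 12*H (d(o, H) = (H*24)/2 = (24*H)/2 = 12*H)
N = 0
y(U) = 0 (y(U) = 0/U = 0)
(1912 + y(14))/d(34, -17) - 4623/3203 = (1912 + 0)/((12*(-17))) - 4623/3203 = 1912/(-204) - 4623*1/3203 = 1912*(-1/204) - 4623/3203 = -478/51 - 4623/3203 = -1766807/163353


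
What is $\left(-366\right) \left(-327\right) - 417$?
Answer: $119265$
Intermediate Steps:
$\left(-366\right) \left(-327\right) - 417 = 119682 - 417 = 119265$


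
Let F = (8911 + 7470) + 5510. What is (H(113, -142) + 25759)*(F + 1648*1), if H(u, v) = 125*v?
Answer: 188523851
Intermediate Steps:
F = 21891 (F = 16381 + 5510 = 21891)
(H(113, -142) + 25759)*(F + 1648*1) = (125*(-142) + 25759)*(21891 + 1648*1) = (-17750 + 25759)*(21891 + 1648) = 8009*23539 = 188523851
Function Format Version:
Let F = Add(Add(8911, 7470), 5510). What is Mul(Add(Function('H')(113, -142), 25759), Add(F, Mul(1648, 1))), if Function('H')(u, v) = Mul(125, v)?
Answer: 188523851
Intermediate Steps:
F = 21891 (F = Add(16381, 5510) = 21891)
Mul(Add(Function('H')(113, -142), 25759), Add(F, Mul(1648, 1))) = Mul(Add(Mul(125, -142), 25759), Add(21891, Mul(1648, 1))) = Mul(Add(-17750, 25759), Add(21891, 1648)) = Mul(8009, 23539) = 188523851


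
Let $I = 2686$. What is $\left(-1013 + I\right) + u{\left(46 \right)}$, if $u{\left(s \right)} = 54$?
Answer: $1727$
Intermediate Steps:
$\left(-1013 + I\right) + u{\left(46 \right)} = \left(-1013 + 2686\right) + 54 = 1673 + 54 = 1727$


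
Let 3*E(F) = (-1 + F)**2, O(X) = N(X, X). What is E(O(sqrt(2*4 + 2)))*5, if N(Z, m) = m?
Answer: 55/3 - 10*sqrt(10)/3 ≈ 7.7924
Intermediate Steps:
O(X) = X
E(F) = (-1 + F)**2/3
E(O(sqrt(2*4 + 2)))*5 = ((-1 + sqrt(2*4 + 2))**2/3)*5 = ((-1 + sqrt(8 + 2))**2/3)*5 = ((-1 + sqrt(10))**2/3)*5 = 5*(-1 + sqrt(10))**2/3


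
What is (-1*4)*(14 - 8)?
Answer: -24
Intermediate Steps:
(-1*4)*(14 - 8) = -4*6 = -24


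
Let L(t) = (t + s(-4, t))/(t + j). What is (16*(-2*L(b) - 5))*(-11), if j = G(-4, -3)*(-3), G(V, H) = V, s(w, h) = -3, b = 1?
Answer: 10736/13 ≈ 825.85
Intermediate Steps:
j = 12 (j = -4*(-3) = 12)
L(t) = (-3 + t)/(12 + t) (L(t) = (t - 3)/(t + 12) = (-3 + t)/(12 + t))
(16*(-2*L(b) - 5))*(-11) = (16*(-2*(-3 + 1)/(12 + 1) - 5))*(-11) = (16*(-2*(-2)/13 - 5))*(-11) = (16*(-2*(-2/13) - 5))*(-11) = (16*(4/13 - 5))*(-11) = (16*(-61/13))*(-11) = -976/13*(-11) = 10736/13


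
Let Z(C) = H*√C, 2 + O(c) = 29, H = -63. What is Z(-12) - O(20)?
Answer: -27 - 126*I*√3 ≈ -27.0 - 218.24*I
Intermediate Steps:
O(c) = 27 (O(c) = -2 + 29 = 27)
Z(C) = -63*√C
Z(-12) - O(20) = -126*I*√3 - 1*27 = -126*I*√3 - 27 = -27 - 126*I*√3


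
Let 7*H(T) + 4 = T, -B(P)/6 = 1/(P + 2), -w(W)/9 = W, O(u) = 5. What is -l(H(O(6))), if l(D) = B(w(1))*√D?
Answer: -6*√7/49 ≈ -0.32397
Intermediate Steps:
w(W) = -9*W
B(P) = -6/(2 + P) (B(P) = -6/(P + 2) = -6/(2 + P))
H(T) = -4/7 + T/7
l(D) = 6*√D/7 (l(D) = (-6/(2 - 9*1))*√D = (-6/(2 - 9))*√D = (-6/(-7))*√D = (-6*(-⅐))*√D = 6*√D/7)
-l(H(O(6))) = -6*√(-4/7 + (⅐)*5)/7 = -6*√(-4/7 + 5/7)/7 = -6*√(⅐)/7 = -6*√7/7/7 = -6*√7/49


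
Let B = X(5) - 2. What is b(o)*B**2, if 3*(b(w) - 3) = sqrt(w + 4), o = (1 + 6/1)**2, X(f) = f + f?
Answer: 192 + 64*sqrt(53)/3 ≈ 347.31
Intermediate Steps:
X(f) = 2*f
o = 49 (o = (1 + 6*1)**2 = (1 + 6)**2 = 7**2 = 49)
b(w) = 3 + sqrt(4 + w)/3 (b(w) = 3 + sqrt(w + 4)/3 = 3 + sqrt(4 + w)/3)
B = 8 (B = 2*5 - 2 = 10 - 2 = 8)
b(o)*B**2 = (3 + sqrt(4 + 49)/3)*8**2 = (3 + sqrt(53)/3)*64 = 192 + 64*sqrt(53)/3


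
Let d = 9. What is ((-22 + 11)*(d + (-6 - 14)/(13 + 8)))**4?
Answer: 11943113486161/194481 ≈ 6.1410e+7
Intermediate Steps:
((-22 + 11)*(d + (-6 - 14)/(13 + 8)))**4 = ((-22 + 11)*(9 + (-6 - 14)/(13 + 8)))**4 = (-11*(9 - 20/21))**4 = (-11*169/21)**4 = (-1859/21)**4 = 11943113486161/194481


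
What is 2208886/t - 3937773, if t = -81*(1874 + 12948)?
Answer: -2363810796386/600291 ≈ -3.9378e+6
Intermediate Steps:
t = -1200582 (t = -81*14822 = -1200582)
2208886/t - 3937773 = 2208886/(-1200582) - 3937773 = 2208886*(-1/1200582) - 3937773 = -1104443/600291 - 3937773 = -2363810796386/600291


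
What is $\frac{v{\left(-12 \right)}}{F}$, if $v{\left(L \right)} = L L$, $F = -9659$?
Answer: $- \frac{144}{9659} \approx -0.014908$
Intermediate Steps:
$v{\left(L \right)} = L^{2}$
$\frac{v{\left(-12 \right)}}{F} = \frac{\left(-12\right)^{2}}{-9659} = 144 \left(- \frac{1}{9659}\right) = - \frac{144}{9659}$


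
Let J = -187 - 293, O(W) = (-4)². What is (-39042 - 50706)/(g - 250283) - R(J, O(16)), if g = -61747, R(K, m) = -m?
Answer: 282346/17335 ≈ 16.288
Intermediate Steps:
O(W) = 16
J = -480
(-39042 - 50706)/(g - 250283) - R(J, O(16)) = (-39042 - 50706)/(-61747 - 250283) - (-1)*16 = -89748/(-312030) - 1*(-16) = -89748*(-1/312030) + 16 = 4986/17335 + 16 = 282346/17335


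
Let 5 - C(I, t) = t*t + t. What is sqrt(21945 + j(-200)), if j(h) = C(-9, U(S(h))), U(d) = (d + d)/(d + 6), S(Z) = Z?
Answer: 5*sqrt(8258726)/97 ≈ 148.13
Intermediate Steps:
U(d) = 2*d/(6 + d) (U(d) = (2*d)/(6 + d) = 2*d/(6 + d))
C(I, t) = 5 - t - t**2 (C(I, t) = 5 - (t*t + t) = 5 - (t**2 + t) = 5 - (t + t**2) = 5 + (-t - t**2) = 5 - t - t**2)
j(h) = 5 - 4*h**2/(6 + h)**2 - 2*h/(6 + h) (j(h) = 5 - 2*h/(6 + h) - (2*h/(6 + h))**2 = 5 - 2*h/(6 + h) - 4*h**2/(6 + h)**2 = 5 - 4*h**2/(6 + h)**2 - 2*h/(6 + h))
sqrt(21945 + j(-200)) = sqrt(21945 + (180 - 1*(-200)**2 + 48*(-200))/(36 + (-200)**2 + 12*(-200))) = sqrt(21945 + (180 - 1*40000 - 9600)/(36 + 40000 - 2400)) = sqrt(21945 + (180 - 40000 - 9600)/37636) = sqrt(21945 + (1/37636)*(-49420)) = sqrt(21945 - 12355/9409) = sqrt(206468150/9409) = 5*sqrt(8258726)/97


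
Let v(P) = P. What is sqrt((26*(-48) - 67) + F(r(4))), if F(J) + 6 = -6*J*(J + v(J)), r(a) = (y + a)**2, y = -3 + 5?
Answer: I*sqrt(16873) ≈ 129.9*I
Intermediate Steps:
y = 2
r(a) = (2 + a)**2
F(J) = -6 - 12*J**2 (F(J) = -6 - 6*J*(J + J) = -6 - 6*J*2*J = -6 - 12*J**2)
sqrt((26*(-48) - 67) + F(r(4))) = sqrt((26*(-48) - 67) + (-6 - 12*(2 + 4)**4)) = sqrt((-1248 - 67) + (-6 - 12*(6**2)**2)) = sqrt(-1315 + (-6 - 12*36**2)) = sqrt(-1315 + (-6 - 12*1296)) = sqrt(-1315 + (-6 - 15552)) = sqrt(-1315 - 15558) = sqrt(-16873) = I*sqrt(16873)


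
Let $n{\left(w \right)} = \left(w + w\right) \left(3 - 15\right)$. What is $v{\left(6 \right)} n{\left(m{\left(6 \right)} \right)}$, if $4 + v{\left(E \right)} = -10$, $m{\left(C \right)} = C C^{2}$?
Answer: $72576$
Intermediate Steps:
$m{\left(C \right)} = C^{3}$
$v{\left(E \right)} = -14$ ($v{\left(E \right)} = -4 - 10 = -14$)
$n{\left(w \right)} = - 24 w$ ($n{\left(w \right)} = 2 w \left(-12\right) = - 24 w$)
$v{\left(6 \right)} n{\left(m{\left(6 \right)} \right)} = - 14 \left(- 24 \cdot 6^{3}\right) = - 14 \left(\left(-24\right) 216\right) = \left(-14\right) \left(-5184\right) = 72576$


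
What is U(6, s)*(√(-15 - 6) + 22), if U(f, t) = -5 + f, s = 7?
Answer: 22 + I*√21 ≈ 22.0 + 4.5826*I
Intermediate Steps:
U(6, s)*(√(-15 - 6) + 22) = (-5 + 6)*(√(-15 - 6) + 22) = 1*(√(-21) + 22) = 1*(I*√21 + 22) = 1*(22 + I*√21) = 22 + I*√21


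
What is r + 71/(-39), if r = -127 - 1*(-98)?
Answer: -1202/39 ≈ -30.821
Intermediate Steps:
r = -29 (r = -127 + 98 = -29)
r + 71/(-39) = -29 + 71/(-39) = -29 + 71*(-1/39) = -29 - 71/39 = -1202/39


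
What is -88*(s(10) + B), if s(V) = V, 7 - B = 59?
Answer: 3696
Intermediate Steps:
B = -52 (B = 7 - 1*59 = 7 - 59 = -52)
-88*(s(10) + B) = -88*(10 - 52) = -88*(-42) = 3696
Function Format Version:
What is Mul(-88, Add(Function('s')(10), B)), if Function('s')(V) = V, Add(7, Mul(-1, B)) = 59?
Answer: 3696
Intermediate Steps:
B = -52 (B = Add(7, Mul(-1, 59)) = Add(7, -59) = -52)
Mul(-88, Add(Function('s')(10), B)) = Mul(-88, Add(10, -52)) = Mul(-88, -42) = 3696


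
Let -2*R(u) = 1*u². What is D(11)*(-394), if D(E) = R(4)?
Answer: 3152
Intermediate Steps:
R(u) = -u²/2
D(E) = -8 (D(E) = -½*4² = -½*16 = -8)
D(11)*(-394) = -8*(-394) = 3152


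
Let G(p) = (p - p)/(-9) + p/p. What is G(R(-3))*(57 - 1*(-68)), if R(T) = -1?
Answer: 125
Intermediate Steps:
G(p) = 1 (G(p) = 0*(-⅑) + 1 = 0 + 1 = 1)
G(R(-3))*(57 - 1*(-68)) = 1*(57 - 1*(-68)) = 1*(57 + 68) = 1*125 = 125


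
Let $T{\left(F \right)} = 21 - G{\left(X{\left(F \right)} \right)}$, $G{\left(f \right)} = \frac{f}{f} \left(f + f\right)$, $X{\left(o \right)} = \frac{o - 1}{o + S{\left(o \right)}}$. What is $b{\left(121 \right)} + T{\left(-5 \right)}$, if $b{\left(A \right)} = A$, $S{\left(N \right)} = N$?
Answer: $\frac{704}{5} \approx 140.8$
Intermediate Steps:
$X{\left(o \right)} = \frac{-1 + o}{2 o}$ ($X{\left(o \right)} = \frac{o - 1}{o + o} = \frac{-1 + o}{2 o}$)
$G{\left(f \right)} = 2 f$ ($G{\left(f \right)} = 1 \cdot 2 f = 2 f$)
$T{\left(F \right)} = 21 - \frac{-1 + F}{F}$ ($T{\left(F \right)} = 21 - 2 \frac{-1 + F}{2 F} = 21 - \frac{-1 + F}{F}$)
$b{\left(121 \right)} + T{\left(-5 \right)} = 121 + \left(20 + \frac{1}{-5}\right) = 121 + \left(20 - \frac{1}{5}\right) = 121 + \frac{99}{5} = \frac{704}{5}$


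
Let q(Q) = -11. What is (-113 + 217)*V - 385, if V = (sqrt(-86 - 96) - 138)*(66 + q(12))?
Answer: -789745 + 5720*I*sqrt(182) ≈ -7.8975e+5 + 77167.0*I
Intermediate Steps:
V = -7590 + 55*I*sqrt(182) (V = (sqrt(-86 - 96) - 138)*(66 - 11) = (sqrt(-182) - 138)*55 = (I*sqrt(182) - 138)*55 = (-138 + I*sqrt(182))*55 = -7590 + 55*I*sqrt(182) ≈ -7590.0 + 741.99*I)
(-113 + 217)*V - 385 = (-113 + 217)*(-7590 + 55*I*sqrt(182)) - 385 = 104*(-7590 + 55*I*sqrt(182)) - 385 = (-789360 + 5720*I*sqrt(182)) - 385 = -789745 + 5720*I*sqrt(182)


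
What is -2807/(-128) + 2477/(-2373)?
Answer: 6343955/303744 ≈ 20.886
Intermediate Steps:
-2807/(-128) + 2477/(-2373) = -2807*(-1/128) + 2477*(-1/2373) = 2807/128 - 2477/2373 = 6343955/303744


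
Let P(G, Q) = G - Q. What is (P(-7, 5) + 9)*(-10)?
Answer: 30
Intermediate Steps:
(P(-7, 5) + 9)*(-10) = ((-7 - 1*5) + 9)*(-10) = ((-7 - 5) + 9)*(-10) = (-12 + 9)*(-10) = -3*(-10) = 30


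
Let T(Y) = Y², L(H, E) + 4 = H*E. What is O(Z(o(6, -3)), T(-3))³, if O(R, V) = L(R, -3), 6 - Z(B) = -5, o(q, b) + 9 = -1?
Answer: -50653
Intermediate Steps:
o(q, b) = -10 (o(q, b) = -9 - 1 = -10)
Z(B) = 11 (Z(B) = 6 - 1*(-5) = 6 + 5 = 11)
L(H, E) = -4 + E*H (L(H, E) = -4 + H*E = -4 + E*H)
O(R, V) = -4 - 3*R
O(Z(o(6, -3)), T(-3))³ = (-4 - 3*11)³ = (-4 - 33)³ = (-37)³ = -50653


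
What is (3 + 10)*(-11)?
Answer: -143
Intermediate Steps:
(3 + 10)*(-11) = 13*(-11) = -143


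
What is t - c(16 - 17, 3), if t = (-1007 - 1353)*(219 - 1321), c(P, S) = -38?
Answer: 2600758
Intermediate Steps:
t = 2600720 (t = -2360*(-1102) = 2600720)
t - c(16 - 17, 3) = 2600720 - 1*(-38) = 2600720 + 38 = 2600758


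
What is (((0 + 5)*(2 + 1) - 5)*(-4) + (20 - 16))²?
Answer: 1296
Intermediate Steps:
(((0 + 5)*(2 + 1) - 5)*(-4) + (20 - 16))² = ((5*3 - 5)*(-4) + 4)² = ((15 - 5)*(-4) + 4)² = (10*(-4) + 4)² = (-40 + 4)² = (-36)² = 1296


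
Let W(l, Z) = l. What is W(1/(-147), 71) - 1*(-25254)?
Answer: 3712337/147 ≈ 25254.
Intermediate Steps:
W(1/(-147), 71) - 1*(-25254) = 1/(-147) - 1*(-25254) = -1/147 + 25254 = 3712337/147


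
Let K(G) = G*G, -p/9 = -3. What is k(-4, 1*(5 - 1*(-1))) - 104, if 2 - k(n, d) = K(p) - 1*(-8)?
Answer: -839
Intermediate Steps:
p = 27 (p = -9*(-3) = 27)
K(G) = G²
k(n, d) = -735 (k(n, d) = 2 - (27² - 1*(-8)) = 2 - (729 + 8) = 2 - 1*737 = 2 - 737 = -735)
k(-4, 1*(5 - 1*(-1))) - 104 = -735 - 104 = -839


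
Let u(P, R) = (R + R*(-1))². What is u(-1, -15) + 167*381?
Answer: 63627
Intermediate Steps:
u(P, R) = 0 (u(P, R) = (R - R)² = 0² = 0)
u(-1, -15) + 167*381 = 0 + 167*381 = 0 + 63627 = 63627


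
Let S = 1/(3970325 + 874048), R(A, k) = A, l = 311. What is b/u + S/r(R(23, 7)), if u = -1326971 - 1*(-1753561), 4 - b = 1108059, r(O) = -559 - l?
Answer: -8051747587508/3099841617105 ≈ -2.5975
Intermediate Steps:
r(O) = -870 (r(O) = -559 - 1*311 = -559 - 311 = -870)
b = -1108055 (b = 4 - 1*1108059 = 4 - 1108059 = -1108055)
S = 1/4844373 ≈ 2.0643e-7
u = 426590 (u = -1326971 + 1753561 = 426590)
b/u + S/r(R(23, 7)) = -1108055/426590 + (1/4844373)/(-870) = -1108055*1/426590 + (1/4844373)*(-1/870) = -221611/85318 - 1/4214604510 = -8051747587508/3099841617105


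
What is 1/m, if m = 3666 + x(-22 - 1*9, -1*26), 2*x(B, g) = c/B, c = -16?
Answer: 31/113654 ≈ 0.00027276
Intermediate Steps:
x(B, g) = -8/B (x(B, g) = (-16/B)/2 = -8/B)
m = 113654/31 (m = 3666 - 8/(-22 - 1*9) = 3666 - 8/(-22 - 9) = 3666 - 8/(-31) = 3666 - 8*(-1/31) = 3666 + 8/31 = 113654/31 ≈ 3666.3)
1/m = 1/(113654/31) = 31/113654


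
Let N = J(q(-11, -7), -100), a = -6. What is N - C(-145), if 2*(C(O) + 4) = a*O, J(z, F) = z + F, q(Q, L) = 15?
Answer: -516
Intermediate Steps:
J(z, F) = F + z
C(O) = -4 - 3*O (C(O) = -4 + (-6*O)/2 = -4 - 3*O)
N = -85 (N = -100 + 15 = -85)
N - C(-145) = -85 - (-4 - 3*(-145)) = -85 - (-4 + 435) = -85 - 1*431 = -85 - 431 = -516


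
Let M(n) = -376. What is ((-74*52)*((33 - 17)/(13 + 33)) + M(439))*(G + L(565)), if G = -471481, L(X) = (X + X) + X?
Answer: 18524601552/23 ≈ 8.0542e+8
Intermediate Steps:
L(X) = 3*X (L(X) = 2*X + X = 3*X)
((-74*52)*((33 - 17)/(13 + 33)) + M(439))*(G + L(565)) = ((-74*52)*((33 - 17)/(13 + 33)) - 376)*(-471481 + 3*565) = (-61568/46 - 376)*(-471481 + 1695) = (-61568/46 - 376)*(-469786) = (-3848*8/23 - 376)*(-469786) = (-30784/23 - 376)*(-469786) = -39432/23*(-469786) = 18524601552/23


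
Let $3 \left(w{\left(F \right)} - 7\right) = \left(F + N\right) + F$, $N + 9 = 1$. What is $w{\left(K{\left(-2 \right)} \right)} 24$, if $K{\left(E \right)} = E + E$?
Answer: $40$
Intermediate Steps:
$K{\left(E \right)} = 2 E$
$N = -8$ ($N = -9 + 1 = -8$)
$w{\left(F \right)} = \frac{13}{3} + \frac{2 F}{3}$ ($w{\left(F \right)} = 7 + \frac{\left(F - 8\right) + F}{3} = 7 + \frac{\left(-8 + F\right) + F}{3} = 7 + \frac{-8 + 2 F}{3} = 7 + \left(- \frac{8}{3} + \frac{2 F}{3}\right) = \frac{13}{3} + \frac{2 F}{3}$)
$w{\left(K{\left(-2 \right)} \right)} 24 = \left(\frac{13}{3} + \frac{2 \cdot 2 \left(-2\right)}{3}\right) 24 = \left(\frac{13}{3} + \frac{2}{3} \left(-4\right)\right) 24 = \left(\frac{13}{3} - \frac{8}{3}\right) 24 = \frac{5}{3} \cdot 24 = 40$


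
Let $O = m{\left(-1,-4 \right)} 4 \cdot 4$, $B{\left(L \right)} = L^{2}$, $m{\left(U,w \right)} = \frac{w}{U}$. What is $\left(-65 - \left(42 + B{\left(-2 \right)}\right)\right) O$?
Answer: $-7104$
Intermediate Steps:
$O = 64$ ($O = - \frac{4}{-1} \cdot 4 \cdot 4 = \left(-4\right) \left(-1\right) 4 \cdot 4 = 4 \cdot 4 \cdot 4 = 16 \cdot 4 = 64$)
$\left(-65 - \left(42 + B{\left(-2 \right)}\right)\right) O = \left(-65 - 46\right) 64 = \left(-111\right) 64 = -7104$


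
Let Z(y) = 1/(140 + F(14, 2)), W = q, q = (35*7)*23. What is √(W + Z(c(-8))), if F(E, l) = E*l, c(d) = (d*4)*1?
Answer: √39760602/84 ≈ 75.067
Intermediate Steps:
c(d) = 4*d (c(d) = (4*d)*1 = 4*d)
q = 5635 (q = 245*23 = 5635)
W = 5635
Z(y) = 1/168 (Z(y) = 1/(140 + 14*2) = 1/(140 + 28) = 1/168)
√(W + Z(c(-8))) = √(5635 + 1/168) = √(946681/168) = √39760602/84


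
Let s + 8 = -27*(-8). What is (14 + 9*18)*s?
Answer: 36608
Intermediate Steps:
s = 208 (s = -8 - 27*(-8) = -8 + 216 = 208)
(14 + 9*18)*s = (14 + 9*18)*208 = (14 + 162)*208 = 176*208 = 36608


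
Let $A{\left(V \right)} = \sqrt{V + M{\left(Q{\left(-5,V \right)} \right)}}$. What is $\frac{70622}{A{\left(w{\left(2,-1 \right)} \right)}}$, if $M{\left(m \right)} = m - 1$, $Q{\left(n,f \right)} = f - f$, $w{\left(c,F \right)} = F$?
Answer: $- 35311 i \sqrt{2} \approx - 49937.0 i$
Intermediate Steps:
$Q{\left(n,f \right)} = 0$
$M{\left(m \right)} = -1 + m$
$A{\left(V \right)} = \sqrt{-1 + V}$ ($A{\left(V \right)} = \sqrt{V + \left(-1 + 0\right)} = \sqrt{V - 1} = \sqrt{-1 + V}$)
$\frac{70622}{A{\left(w{\left(2,-1 \right)} \right)}} = \frac{70622}{\sqrt{-1 - 1}} = \frac{70622}{\sqrt{-2}} = \frac{70622}{i \sqrt{2}} = 70622 \left(- \frac{i \sqrt{2}}{2}\right) = - 35311 i \sqrt{2}$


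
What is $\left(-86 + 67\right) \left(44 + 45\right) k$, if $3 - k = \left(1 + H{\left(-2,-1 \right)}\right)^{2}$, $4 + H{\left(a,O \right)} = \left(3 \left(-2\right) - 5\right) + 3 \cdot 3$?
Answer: $37202$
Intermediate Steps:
$H{\left(a,O \right)} = -6$ ($H{\left(a,O \right)} = -4 + \left(\left(3 \left(-2\right) - 5\right) + 3 \cdot 3\right) = -4 + \left(\left(-6 - 5\right) + 9\right) = -4 + \left(-11 + 9\right) = -4 - 2 = -6$)
$k = -22$ ($k = 3 - \left(1 - 6\right)^{2} = 3 - \left(-5\right)^{2} = 3 - 25 = -22$)
$\left(-86 + 67\right) \left(44 + 45\right) k = \left(-86 + 67\right) \left(44 + 45\right) \left(-22\right) = \left(-19\right) 89 \left(-22\right) = \left(-1691\right) \left(-22\right) = 37202$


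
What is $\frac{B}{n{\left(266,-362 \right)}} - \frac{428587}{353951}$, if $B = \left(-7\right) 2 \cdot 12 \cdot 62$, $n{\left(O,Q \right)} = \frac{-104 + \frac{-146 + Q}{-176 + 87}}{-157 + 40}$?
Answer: $- \frac{355499210023}{28670031} \approx -12400.0$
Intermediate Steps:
$n{\left(O,Q \right)} = \frac{9110}{10413} + \frac{Q}{10413}$ ($n{\left(O,Q \right)} = \frac{-104 + \frac{-146 + Q}{-89}}{-117} = \left(-104 + \left(-146 + Q\right) \left(- \frac{1}{89}\right)\right) \left(- \frac{1}{117}\right) = \left(-104 - \left(- \frac{146}{89} + \frac{Q}{89}\right)\right) \left(- \frac{1}{117}\right) = \left(- \frac{9110}{89} - \frac{Q}{89}\right) \left(- \frac{1}{117}\right) = \frac{9110}{10413} + \frac{Q}{10413}$)
$B = -10416$ ($B = \left(-14\right) 12 \cdot 62 = \left(-168\right) 62 = -10416$)
$\frac{B}{n{\left(266,-362 \right)}} - \frac{428587}{353951} = - \frac{10416}{\frac{9110}{10413} + \frac{1}{10413} \left(-362\right)} - \frac{428587}{353951} = - \frac{10416}{\frac{9110}{10413} - \frac{362}{10413}} - \frac{428587}{353951} = - \frac{10416}{\frac{972}{1157}} - \frac{428587}{353951} = \left(-10416\right) \frac{1157}{972} - \frac{428587}{353951} = - \frac{1004276}{81} - \frac{428587}{353951} = - \frac{355499210023}{28670031}$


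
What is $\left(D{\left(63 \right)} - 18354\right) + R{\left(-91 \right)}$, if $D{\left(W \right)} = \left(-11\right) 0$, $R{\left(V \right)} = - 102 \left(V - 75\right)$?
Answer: $-1422$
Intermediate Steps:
$R{\left(V \right)} = 7650 - 102 V$ ($R{\left(V \right)} = - 102 \left(-75 + V\right) = 7650 - 102 V$)
$D{\left(W \right)} = 0$
$\left(D{\left(63 \right)} - 18354\right) + R{\left(-91 \right)} = \left(0 - 18354\right) + \left(7650 - -9282\right) = -18354 + \left(7650 + 9282\right) = -18354 + 16932 = -1422$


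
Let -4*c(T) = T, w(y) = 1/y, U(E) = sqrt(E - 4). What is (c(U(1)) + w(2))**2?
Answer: (2 - I*sqrt(3))**2/16 ≈ 0.0625 - 0.43301*I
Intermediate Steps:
U(E) = sqrt(-4 + E)
w(y) = 1/y
c(T) = -T/4
(c(U(1)) + w(2))**2 = (-sqrt(-4 + 1)/4 + 1/2)**2 = (-I*sqrt(3)/4 + 1/2)**2 = (1/2 - I*sqrt(3)/4)**2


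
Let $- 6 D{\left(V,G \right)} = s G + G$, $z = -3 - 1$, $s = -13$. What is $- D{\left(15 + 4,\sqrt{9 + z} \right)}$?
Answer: $- 2 \sqrt{5} \approx -4.4721$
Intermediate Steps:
$z = -4$ ($z = -3 - 1 = -4$)
$D{\left(V,G \right)} = 2 G$ ($D{\left(V,G \right)} = - \frac{- 13 G + G}{6} = - \frac{\left(-12\right) G}{6} = 2 G$)
$- D{\left(15 + 4,\sqrt{9 + z} \right)} = - 2 \sqrt{9 - 4} = - 2 \sqrt{5}$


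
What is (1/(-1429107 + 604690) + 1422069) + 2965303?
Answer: 3617024062123/824417 ≈ 4.3874e+6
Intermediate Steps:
(1/(-1429107 + 604690) + 1422069) + 2965303 = (1/(-824417) + 1422069) + 2965303 = (-1/824417 + 1422069) + 2965303 = 1172377858772/824417 + 2965303 = 3617024062123/824417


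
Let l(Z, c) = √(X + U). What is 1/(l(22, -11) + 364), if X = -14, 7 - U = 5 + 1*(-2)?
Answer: 182/66253 - I*√10/132506 ≈ 0.002747 - 2.3865e-5*I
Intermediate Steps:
U = 4 (U = 7 - (5 + 1*(-2)) = 7 - (5 - 2) = 7 - 1*3 = 7 - 3 = 4)
l(Z, c) = I*√10 (l(Z, c) = √(-14 + 4) = √(-10) = I*√10)
1/(l(22, -11) + 364) = 1/(I*√10 + 364) = 1/(364 + I*√10)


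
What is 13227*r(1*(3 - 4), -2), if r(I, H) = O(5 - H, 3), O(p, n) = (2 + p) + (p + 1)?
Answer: 224859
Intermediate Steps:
O(p, n) = 3 + 2*p (O(p, n) = (2 + p) + (1 + p) = 3 + 2*p)
r(I, H) = 13 - 2*H (r(I, H) = 3 + 2*(5 - H) = 3 + (10 - 2*H) = 13 - 2*H)
13227*r(1*(3 - 4), -2) = 13227*(13 - 2*(-2)) = 13227*(13 + 4) = 13227*17 = 224859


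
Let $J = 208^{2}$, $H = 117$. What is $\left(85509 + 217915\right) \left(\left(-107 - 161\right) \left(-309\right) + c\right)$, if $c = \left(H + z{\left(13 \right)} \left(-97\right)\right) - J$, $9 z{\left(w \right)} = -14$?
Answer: $\frac{108729866432}{9} \approx 1.2081 \cdot 10^{10}$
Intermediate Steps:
$z{\left(w \right)} = - \frac{14}{9}$ ($z{\left(w \right)} = \frac{1}{9} \left(-14\right) = - \frac{14}{9}$)
$J = 43264$
$c = - \frac{386965}{9}$ ($c = \left(117 - - \frac{1358}{9}\right) - 43264 = \left(117 + \frac{1358}{9}\right) - 43264 = \frac{2411}{9} - 43264 = - \frac{386965}{9} \approx -42996.0$)
$\left(85509 + 217915\right) \left(\left(-107 - 161\right) \left(-309\right) + c\right) = \left(85509 + 217915\right) \left(\left(-107 - 161\right) \left(-309\right) - \frac{386965}{9}\right) = 303424 \left(\left(-268\right) \left(-309\right) - \frac{386965}{9}\right) = 303424 \left(82812 - \frac{386965}{9}\right) = 303424 \cdot \frac{358343}{9} = \frac{108729866432}{9}$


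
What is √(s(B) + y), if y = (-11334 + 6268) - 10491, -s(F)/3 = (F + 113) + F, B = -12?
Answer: 4*I*√989 ≈ 125.79*I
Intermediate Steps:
s(F) = -339 - 6*F (s(F) = -3*((F + 113) + F) = -3*((113 + F) + F) = -3*(113 + 2*F) = -339 - 6*F)
y = -15557 (y = -5066 - 10491 = -15557)
√(s(B) + y) = √((-339 - 6*(-12)) - 15557) = √((-339 + 72) - 15557) = √(-267 - 15557) = √(-15824) = 4*I*√989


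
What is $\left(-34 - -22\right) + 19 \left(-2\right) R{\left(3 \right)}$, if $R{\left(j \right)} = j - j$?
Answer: $-12$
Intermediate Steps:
$R{\left(j \right)} = 0$
$\left(-34 - -22\right) + 19 \left(-2\right) R{\left(3 \right)} = \left(-34 - -22\right) + 19 \left(-2\right) 0 = \left(-34 + 22\right) - 0 = -12 + 0 = -12$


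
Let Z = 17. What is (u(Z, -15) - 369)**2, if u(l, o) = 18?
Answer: 123201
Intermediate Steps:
(u(Z, -15) - 369)**2 = (18 - 369)**2 = (-351)**2 = 123201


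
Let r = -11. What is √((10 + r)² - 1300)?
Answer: I*√1299 ≈ 36.042*I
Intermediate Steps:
√((10 + r)² - 1300) = √((10 - 11)² - 1300) = √((-1)² - 1300) = √(1 - 1300) = √(-1299) = I*√1299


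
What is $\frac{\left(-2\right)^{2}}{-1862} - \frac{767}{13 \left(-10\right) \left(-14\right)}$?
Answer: $- \frac{7887}{18620} \approx -0.42358$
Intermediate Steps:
$\frac{\left(-2\right)^{2}}{-1862} - \frac{767}{13 \left(-10\right) \left(-14\right)} = 4 \left(- \frac{1}{1862}\right) - \frac{767}{\left(-130\right) \left(-14\right)} = - \frac{2}{931} - \frac{767}{1820} = - \frac{2}{931} - \frac{59}{140} = - \frac{7887}{18620}$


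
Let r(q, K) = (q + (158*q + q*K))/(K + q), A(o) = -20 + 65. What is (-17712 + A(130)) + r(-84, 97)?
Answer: -251175/13 ≈ -19321.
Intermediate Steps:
A(o) = 45
r(q, K) = (159*q + K*q)/(K + q) (r(q, K) = (q + (158*q + K*q))/(K + q) = (159*q + K*q)/(K + q))
(-17712 + A(130)) + r(-84, 97) = (-17712 + 45) - 84*(159 + 97)/(97 - 84) = -17667 - 84*256/13 = -17667 - 84*1/13*256 = -17667 - 21504/13 = -251175/13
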